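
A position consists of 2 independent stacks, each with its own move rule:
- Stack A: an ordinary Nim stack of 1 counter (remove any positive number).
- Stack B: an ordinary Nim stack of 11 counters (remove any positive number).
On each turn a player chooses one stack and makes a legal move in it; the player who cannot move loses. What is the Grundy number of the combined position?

Stack A is a plain Nim stack of size 1, so its Grundy value is 1.
Stack B is a plain Nim stack of size 11, so its Grundy value is 11.
By the Sprague-Grundy theorem, the Grundy value of a sum of independent games is the XOR of the component values.
Combined value = 1 XOR 11 = 10.

10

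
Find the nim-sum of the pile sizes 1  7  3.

5

In binary:
  001  (1)
  111  (7)
  011  (3)
  ---
  101  (5)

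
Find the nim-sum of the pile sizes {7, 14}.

Nim-sum: 7 XOR 14 = 9.

9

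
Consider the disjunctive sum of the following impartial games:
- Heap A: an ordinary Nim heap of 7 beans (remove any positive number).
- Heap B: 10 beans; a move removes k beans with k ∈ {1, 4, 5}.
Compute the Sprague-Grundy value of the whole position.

Heap A is a plain Nim heap of size 7, so its Grundy value is 7.
For heap B, compute g(0), g(1), … with moves {1, 4, 5}:
g(0) = mex{} = 0
g(1) = mex{0} = 1
g(2) = mex{1} = 0
g(3) = mex{0} = 1
g(4) = mex{0,1} = 2
g(5) = mex{0,1,2} = 3
g(6) = mex{0,1,3} = 2
g(7) = mex{0,1,2} = 3
g(8) = mex{1,2,3} = 0
g(9) = mex{0,2,3} = 1
g(10) = mex{1,2,3} = 0
So g(10) = 0.
The value of a disjunctive sum is the nim-sum of the parts.
Combined value = 7 ⊕ 0 = 7.

7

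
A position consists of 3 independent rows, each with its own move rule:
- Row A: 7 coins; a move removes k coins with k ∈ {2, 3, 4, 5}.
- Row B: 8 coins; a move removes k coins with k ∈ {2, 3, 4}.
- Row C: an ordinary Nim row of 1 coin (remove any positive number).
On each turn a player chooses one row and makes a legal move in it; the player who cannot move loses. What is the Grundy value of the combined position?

0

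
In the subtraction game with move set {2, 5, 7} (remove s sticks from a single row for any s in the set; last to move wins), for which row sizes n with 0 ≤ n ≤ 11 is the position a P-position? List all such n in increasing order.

0, 1, 4, 10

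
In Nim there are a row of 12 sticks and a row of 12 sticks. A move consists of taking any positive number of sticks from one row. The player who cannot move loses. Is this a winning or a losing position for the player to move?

Losing position

Nim-sum: 12 ^ 12 = 0.
The nim-sum is 0, so this is a P-position: the player to move is in a losing position under optimal play.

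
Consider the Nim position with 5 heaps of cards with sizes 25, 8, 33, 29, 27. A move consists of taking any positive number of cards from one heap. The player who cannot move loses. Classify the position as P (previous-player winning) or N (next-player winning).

Nim-sum: 25 XOR 8 XOR 33 XOR 29 XOR 27 = 54.
The nim-sum is 54 ≠ 0, so this is an N-position: the player to move can win.

N-position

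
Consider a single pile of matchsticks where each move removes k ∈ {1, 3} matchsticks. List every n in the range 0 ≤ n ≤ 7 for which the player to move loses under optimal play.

0, 2, 4, 6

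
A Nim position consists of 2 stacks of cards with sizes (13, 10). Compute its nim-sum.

Nim-sum: 13 ⊕ 10 = 7.

7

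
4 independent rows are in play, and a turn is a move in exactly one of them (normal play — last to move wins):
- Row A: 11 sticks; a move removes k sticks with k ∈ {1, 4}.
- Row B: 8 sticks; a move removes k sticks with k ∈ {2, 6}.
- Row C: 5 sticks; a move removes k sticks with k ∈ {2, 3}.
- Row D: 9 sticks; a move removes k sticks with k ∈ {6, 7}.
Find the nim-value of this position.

0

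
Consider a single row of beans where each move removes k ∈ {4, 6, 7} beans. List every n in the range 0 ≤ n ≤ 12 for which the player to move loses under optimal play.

0, 1, 2, 3, 11, 12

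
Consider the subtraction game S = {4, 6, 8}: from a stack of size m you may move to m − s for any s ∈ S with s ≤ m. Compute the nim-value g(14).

0

Grundy values for subtraction set {4, 6, 8}:
g(0) = mex{} = 0
g(1) = mex{} = 0
g(2) = mex{} = 0
g(3) = mex{} = 0
g(4) = mex{0} = 1
g(5) = mex{0} = 1
g(6) = mex{0} = 1
g(7) = mex{0} = 1
g(8) = mex{0,1} = 2
g(9) = mex{0,1} = 2
g(10) = mex{0,1} = 2
g(11) = mex{0,1} = 2
g(12) = mex{1,2} = 0
g(13) = mex{1,2} = 0
g(14) = mex{1,2} = 0
So g(14) = 0.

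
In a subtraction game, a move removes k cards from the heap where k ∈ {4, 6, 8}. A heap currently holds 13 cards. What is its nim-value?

Grundy values for subtraction set {4, 6, 8}:
k:     0  1  2  3  4  5  6  7  8  9 10 11 12 13
g(k):  0  0  0  0  1  1  1  1  2  2  2  2  0  0
So g(13) = 0.

0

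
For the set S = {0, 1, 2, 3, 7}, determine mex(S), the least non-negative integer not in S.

4

The values 0, 1, 2, 3 are all present; 4 is the first non-negative integer missing from the set.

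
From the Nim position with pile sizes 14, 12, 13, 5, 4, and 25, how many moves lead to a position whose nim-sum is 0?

1

Compute the nim-sum pairwise:
14 ^ 12 = 2
2 ^ 13 = 15
15 ^ 5 = 10
10 ^ 4 = 14
14 ^ 25 = 23
The overall nim-sum is X = 23. A pile of size p has a winning move iff p XOR X < p (reduce it to p XOR X).
  14: 14 XOR 23 = 25 ≥ 14 — no move.
  12: 12 XOR 23 = 27 ≥ 12 — no move.
  13: 13 XOR 23 = 26 ≥ 13 — no move.
  5: 5 XOR 23 = 18 ≥ 5 — no move.
  4: 4 XOR 23 = 19 ≥ 4 — no move.
  25: 25 XOR 23 = 14 < 25 — winning move (to 14).
That gives 1 winning move.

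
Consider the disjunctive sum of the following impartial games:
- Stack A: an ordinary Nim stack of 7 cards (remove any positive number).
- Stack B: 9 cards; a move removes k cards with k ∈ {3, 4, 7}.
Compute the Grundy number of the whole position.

4

Stack A is a plain Nim stack of size 7, so its Grundy value is 7.
Build the Grundy sequence for stack B with g(k) = mex{g(k−s) : s ∈ {3, 4, 7}, s ≤ k}:
k:     0  1  2  3  4  5  6  7  8  9
g(k):  0  0  0  1  1  1  2  2  2  3
So g(9) = 3.
The value of a disjunctive sum is the nim-sum of the parts.
Combined value = 7 ⊕ 3 = 4.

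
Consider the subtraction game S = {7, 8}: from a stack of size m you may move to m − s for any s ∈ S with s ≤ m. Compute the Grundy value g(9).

Build the Grundy sequence with g(k) = mex{g(k−s) : s ∈ {7, 8}, s ≤ k}:
g(0) = mex{} = 0
g(1) = mex{} = 0
g(2) = mex{} = 0
g(3) = mex{} = 0
g(4) = mex{} = 0
g(5) = mex{} = 0
g(6) = mex{} = 0
g(7) = mex{0} = 1
g(8) = mex{0} = 1
g(9) = mex{0} = 1
So g(9) = 1.

1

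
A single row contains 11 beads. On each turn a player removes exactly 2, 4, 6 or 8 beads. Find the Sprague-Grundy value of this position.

0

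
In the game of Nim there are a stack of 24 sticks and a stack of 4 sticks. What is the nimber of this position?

28

Nim-sum: 24 ⊕ 4 = 28.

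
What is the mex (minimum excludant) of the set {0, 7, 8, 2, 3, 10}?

0 is in the set but 1 is not, so the mex is 1.

1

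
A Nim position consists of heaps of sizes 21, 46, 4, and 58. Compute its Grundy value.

Compute the nim-sum pairwise:
21 ⊕ 46 = 59
59 ⊕ 4 = 63
63 ⊕ 58 = 5

5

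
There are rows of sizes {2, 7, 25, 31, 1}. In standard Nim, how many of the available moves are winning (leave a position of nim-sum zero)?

3

Compute the nim-sum pairwise:
2 XOR 7 = 5
5 XOR 25 = 28
28 XOR 31 = 3
3 XOR 1 = 2
The overall nim-sum is X = 2. A row of size p has a winning move iff p XOR X < p (reduce it to p XOR X).
  2: 2 XOR 2 = 0 < 2 — winning move (to 0).
  7: 7 XOR 2 = 5 < 7 — winning move (to 5).
  25: 25 XOR 2 = 27 ≥ 25 — no move.
  31: 31 XOR 2 = 29 < 31 — winning move (to 29).
  1: 1 XOR 2 = 3 ≥ 1 — no move.
That gives 3 winning moves.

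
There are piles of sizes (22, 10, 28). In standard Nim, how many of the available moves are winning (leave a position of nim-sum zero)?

0

Nim-sum: 22 ⊕ 10 ⊕ 28 = 0.
The nim-sum is already 0, so every move leaves a nonzero nim-sum — there are no winning moves.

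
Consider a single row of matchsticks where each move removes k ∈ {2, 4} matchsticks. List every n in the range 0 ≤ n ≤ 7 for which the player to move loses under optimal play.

Build the Grundy sequence with g(k) = mex{g(k−s) : s ∈ {2, 4}, s ≤ k}:
k:     0  1  2  3  4  5  6  7
g(k):  0  0  1  1  2  2  0  0
The P-positions (g = 0) in 0..7 are 0, 1, 6, 7.

0, 1, 6, 7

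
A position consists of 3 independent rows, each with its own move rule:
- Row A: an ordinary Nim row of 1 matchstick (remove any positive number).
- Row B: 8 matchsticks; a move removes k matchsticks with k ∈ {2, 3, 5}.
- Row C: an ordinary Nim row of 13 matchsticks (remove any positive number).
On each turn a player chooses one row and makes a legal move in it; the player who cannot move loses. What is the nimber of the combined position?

12

Row A is a plain Nim row of size 1, so its Grundy value is 1.
For row B, compute g(0), g(1), … with moves {2, 3, 5}:
g(0) = mex{} = 0
g(1) = mex{} = 0
g(2) = mex{0} = 1
g(3) = mex{0} = 1
g(4) = mex{0,1} = 2
g(5) = mex{0,1} = 2
g(6) = mex{0,1,2} = 3
g(7) = mex{1,2} = 0
g(8) = mex{1,2,3} = 0
So g(8) = 0.
Row C is a plain Nim row of size 13, so its Grundy value is 13.
The value of a disjunctive sum is the nim-sum of the parts.
Combined value = 1 ⊕ 0 ⊕ 13 = 12.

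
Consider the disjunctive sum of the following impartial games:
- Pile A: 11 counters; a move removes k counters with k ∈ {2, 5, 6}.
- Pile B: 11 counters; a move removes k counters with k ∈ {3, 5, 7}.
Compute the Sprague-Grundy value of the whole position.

0

For pile A, compute g(0), g(1), … with moves {2, 5, 6}:
k:     0  1  2  3  4  5  6  7  8  9 10 11
g(k):  0  0  1  1  0  2  1  3  0  2  1  0
So g(11) = 0.
Grundy values for pile B (subtraction set {3, 5, 7}):
k:     0  1  2  3  4  5  6  7  8  9 10 11
g(k):  0  0  0  1  1  1  2  2  2  3  0  0
So g(11) = 0.
The value of a disjunctive sum is the nim-sum of the parts.
Combined value = 0 ⊕ 0 = 0.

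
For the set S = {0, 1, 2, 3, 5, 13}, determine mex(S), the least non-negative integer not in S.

4

The values 0, 1, 2, 3 are all present; 4 is the first non-negative integer missing from the set.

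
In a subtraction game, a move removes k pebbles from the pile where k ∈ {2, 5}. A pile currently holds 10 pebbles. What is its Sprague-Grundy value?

1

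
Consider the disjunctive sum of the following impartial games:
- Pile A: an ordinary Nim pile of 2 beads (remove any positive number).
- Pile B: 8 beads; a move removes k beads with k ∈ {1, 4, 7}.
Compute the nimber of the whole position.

2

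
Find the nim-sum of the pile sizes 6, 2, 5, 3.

2

Compute the nim-sum pairwise:
6 ⊕ 2 = 4
4 ⊕ 5 = 1
1 ⊕ 3 = 2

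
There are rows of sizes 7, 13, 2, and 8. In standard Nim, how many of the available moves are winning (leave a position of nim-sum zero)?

0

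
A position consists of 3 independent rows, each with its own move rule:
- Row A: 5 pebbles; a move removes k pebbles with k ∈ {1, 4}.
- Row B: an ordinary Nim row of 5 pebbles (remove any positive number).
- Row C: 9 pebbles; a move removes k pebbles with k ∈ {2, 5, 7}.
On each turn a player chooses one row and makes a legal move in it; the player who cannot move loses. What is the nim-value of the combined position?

7

For row A, compute g(0), g(1), … with moves {1, 4}:
g(0) = mex{} = 0
g(1) = mex{0} = 1
g(2) = mex{1} = 0
g(3) = mex{0} = 1
g(4) = mex{0,1} = 2
g(5) = mex{1,2} = 0
So g(5) = 0.
Row B is a plain Nim row of size 5, so its Grundy value is 5.
For row C, compute g(0), g(1), … with moves {2, 5, 7}:
k:     0  1  2  3  4  5  6  7  8  9
g(k):  0  0  1  1  0  2  1  3  2  2
So g(9) = 2.
By the Sprague-Grundy theorem, the Grundy value of a sum of independent games is the XOR of the component values.
Combined value = 0 ⊕ 5 ⊕ 2 = 7.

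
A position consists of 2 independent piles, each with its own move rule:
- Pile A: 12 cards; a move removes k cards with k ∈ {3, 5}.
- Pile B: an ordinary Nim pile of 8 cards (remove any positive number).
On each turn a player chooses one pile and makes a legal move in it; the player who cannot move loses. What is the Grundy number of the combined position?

Build the Grundy sequence for pile A with g(k) = mex{g(k−s) : s ∈ {3, 5}, s ≤ k}:
g(0) = mex{} = 0
g(1) = mex{} = 0
g(2) = mex{} = 0
g(3) = mex{0} = 1
g(4) = mex{0} = 1
g(5) = mex{0} = 1
g(6) = mex{0,1} = 2
g(7) = mex{0,1} = 2
g(8) = mex{1} = 0
g(9) = mex{1,2} = 0
g(10) = mex{1,2} = 0
g(11) = mex{0,2} = 1
g(12) = mex{0,2} = 1
So g(12) = 1.
Pile B is a plain Nim pile of size 8, so its Grundy value is 8.
By the Sprague-Grundy theorem, the Grundy value of a sum of independent games is the XOR of the component values.
Combined value = 1 ⊕ 8 = 9.

9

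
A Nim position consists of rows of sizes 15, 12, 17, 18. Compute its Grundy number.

Compute the nim-sum pairwise:
15 ⊕ 12 = 3
3 ⊕ 17 = 18
18 ⊕ 18 = 0

0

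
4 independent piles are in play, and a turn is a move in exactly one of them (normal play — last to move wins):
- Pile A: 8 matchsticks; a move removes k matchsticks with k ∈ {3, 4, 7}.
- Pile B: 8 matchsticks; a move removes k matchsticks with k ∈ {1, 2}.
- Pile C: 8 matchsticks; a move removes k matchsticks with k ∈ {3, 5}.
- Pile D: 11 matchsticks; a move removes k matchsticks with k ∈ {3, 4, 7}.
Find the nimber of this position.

Grundy values for pile A (subtraction set {3, 4, 7}):
g(0) = mex{} = 0
g(1) = mex{} = 0
g(2) = mex{} = 0
g(3) = mex{0} = 1
g(4) = mex{0} = 1
g(5) = mex{0} = 1
g(6) = mex{0,1} = 2
g(7) = mex{0,1} = 2
g(8) = mex{0,1} = 2
So g(8) = 2.
Build the Grundy sequence for pile B with g(k) = mex{g(k−s) : s ∈ {1, 2}, s ≤ k}:
k:     0  1  2  3  4  5  6  7  8
g(k):  0  1  2  0  1  2  0  1  2
So g(8) = 2.
For pile C, compute g(0), g(1), … with moves {3, 5}:
g(0) = mex{} = 0
g(1) = mex{} = 0
g(2) = mex{} = 0
g(3) = mex{0} = 1
g(4) = mex{0} = 1
g(5) = mex{0} = 1
g(6) = mex{0,1} = 2
g(7) = mex{0,1} = 2
g(8) = mex{1} = 0
So g(8) = 0.
Build the Grundy sequence for pile D with g(k) = mex{g(k−s) : s ∈ {3, 4, 7}, s ≤ k}:
g(0) = mex{} = 0
g(1) = mex{} = 0
g(2) = mex{} = 0
g(3) = mex{0} = 1
g(4) = mex{0} = 1
g(5) = mex{0} = 1
g(6) = mex{0,1} = 2
g(7) = mex{0,1} = 2
g(8) = mex{0,1} = 2
g(9) = mex{0,1,2} = 3
g(10) = mex{1,2} = 0
g(11) = mex{1,2} = 0
So g(11) = 0.
The value of a disjunctive sum is the nim-sum of the parts.
Combined value = 2 XOR 2 XOR 0 XOR 0 = 0.

0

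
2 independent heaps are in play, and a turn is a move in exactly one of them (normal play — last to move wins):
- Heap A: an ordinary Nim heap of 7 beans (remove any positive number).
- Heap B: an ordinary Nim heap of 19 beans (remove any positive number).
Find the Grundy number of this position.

20

Heap A is a plain Nim heap of size 7, so its Grundy value is 7.
Heap B is a plain Nim heap of size 19, so its Grundy value is 19.
The value of a disjunctive sum is the nim-sum of the parts.
Combined value = 7 ⊕ 19 = 20.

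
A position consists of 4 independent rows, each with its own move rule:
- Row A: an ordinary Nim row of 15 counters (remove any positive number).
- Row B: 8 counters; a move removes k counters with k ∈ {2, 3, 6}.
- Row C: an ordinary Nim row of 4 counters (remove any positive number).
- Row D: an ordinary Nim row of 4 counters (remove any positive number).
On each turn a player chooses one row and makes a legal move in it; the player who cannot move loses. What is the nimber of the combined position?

13

Row A is a plain Nim row of size 15, so its Grundy value is 15.
For row B, compute g(0), g(1), … with moves {2, 3, 6}:
g(0) = mex{} = 0
g(1) = mex{} = 0
g(2) = mex{0} = 1
g(3) = mex{0} = 1
g(4) = mex{0,1} = 2
g(5) = mex{1} = 0
g(6) = mex{0,1,2} = 3
g(7) = mex{0,2} = 1
g(8) = mex{0,1,3} = 2
So g(8) = 2.
Row C is a plain Nim row of size 4, so its Grundy value is 4.
Row D is a plain Nim row of size 4, so its Grundy value is 4.
The value of a disjunctive sum is the nim-sum of the parts.
Combined value = 15 XOR 2 XOR 4 XOR 4 = 13.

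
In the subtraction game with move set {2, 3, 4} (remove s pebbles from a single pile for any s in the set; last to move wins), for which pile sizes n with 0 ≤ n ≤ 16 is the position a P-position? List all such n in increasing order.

0, 1, 6, 7, 12, 13

Grundy values for subtraction set {2, 3, 4}:
k:     0  1  2  3  4  5  6  7  8  9 10 11 12 13 14 15 16
g(k):  0  0  1  1  2  2  0  0  1  1  2  2  0  0  1  1  2
The P-positions (g = 0) in 0..16 are 0, 1, 6, 7, 12, 13.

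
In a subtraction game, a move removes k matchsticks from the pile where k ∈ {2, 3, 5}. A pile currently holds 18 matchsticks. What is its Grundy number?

2

Compute g(0), g(1), … for moves {2, 3, 5}:
k:     0  1  2  3  4  5  6  7  8  9 10 11 12 13 14 15 16 17 18
g(k):  0  0  1  1  2  2  3  0  0  1  1  2  2  3  0  0  1  1  2
So g(18) = 2.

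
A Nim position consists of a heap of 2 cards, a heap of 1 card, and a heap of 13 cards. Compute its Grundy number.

Nim-sum: 2 XOR 1 XOR 13 = 14.

14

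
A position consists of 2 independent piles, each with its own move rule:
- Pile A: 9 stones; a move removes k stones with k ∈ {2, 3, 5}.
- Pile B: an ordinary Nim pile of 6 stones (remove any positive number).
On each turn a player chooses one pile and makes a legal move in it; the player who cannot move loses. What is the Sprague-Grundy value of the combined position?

7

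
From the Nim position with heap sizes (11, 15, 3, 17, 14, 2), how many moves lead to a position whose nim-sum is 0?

1

Nim-sum: 11 ⊕ 15 ⊕ 3 ⊕ 17 ⊕ 14 ⊕ 2 = 26.
The overall nim-sum is X = 26. A heap of size p has a winning move iff p XOR X < p (reduce it to p XOR X).
  11: 11 XOR 26 = 17 ≥ 11 — no move.
  15: 15 XOR 26 = 21 ≥ 15 — no move.
  3: 3 XOR 26 = 25 ≥ 3 — no move.
  17: 17 XOR 26 = 11 < 17 — winning move (to 11).
  14: 14 XOR 26 = 20 ≥ 14 — no move.
  2: 2 XOR 26 = 24 ≥ 2 — no move.
That gives 1 winning move.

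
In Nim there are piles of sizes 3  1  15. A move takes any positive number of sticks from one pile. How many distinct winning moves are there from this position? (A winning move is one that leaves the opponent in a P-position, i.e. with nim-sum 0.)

Compute the nim-sum pairwise:
3 XOR 1 = 2
2 XOR 15 = 13
The overall nim-sum is X = 13. A pile of size p has a winning move iff p XOR X < p (reduce it to p XOR X).
  3: 3 XOR 13 = 14 ≥ 3 — no move.
  1: 1 XOR 13 = 12 ≥ 1 — no move.
  15: 15 XOR 13 = 2 < 15 — winning move (to 2).
That gives 1 winning move.

1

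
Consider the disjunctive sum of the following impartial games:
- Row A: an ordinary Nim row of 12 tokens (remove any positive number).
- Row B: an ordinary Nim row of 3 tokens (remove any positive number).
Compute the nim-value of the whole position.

Row A is a plain Nim row of size 12, so its Grundy value is 12.
Row B is a plain Nim row of size 3, so its Grundy value is 3.
By the Sprague-Grundy theorem, the Grundy value of a sum of independent games is the XOR of the component values.
Combined value = 12 ⊕ 3 = 15.

15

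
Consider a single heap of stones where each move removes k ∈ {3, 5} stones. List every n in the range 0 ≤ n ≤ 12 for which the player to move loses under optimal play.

0, 1, 2, 8, 9, 10

Build the Grundy sequence with g(k) = mex{g(k−s) : s ∈ {3, 5}, s ≤ k}:
g(0) = mex{} = 0
g(1) = mex{} = 0
g(2) = mex{} = 0
g(3) = mex{0} = 1
g(4) = mex{0} = 1
g(5) = mex{0} = 1
g(6) = mex{0,1} = 2
g(7) = mex{0,1} = 2
g(8) = mex{1} = 0
g(9) = mex{1,2} = 0
g(10) = mex{1,2} = 0
g(11) = mex{0,2} = 1
g(12) = mex{0,2} = 1
The P-positions (g = 0) in 0..12 are 0, 1, 2, 8, 9, 10.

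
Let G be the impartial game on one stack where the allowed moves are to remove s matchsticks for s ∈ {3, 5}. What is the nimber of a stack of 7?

2

Grundy values for subtraction set {3, 5}:
k:     0  1  2  3  4  5  6  7
g(k):  0  0  0  1  1  1  2  2
So g(7) = 2.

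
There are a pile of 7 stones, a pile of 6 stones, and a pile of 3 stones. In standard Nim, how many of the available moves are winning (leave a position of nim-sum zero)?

Compute the nim-sum pairwise:
7 ⊕ 6 = 1
1 ⊕ 3 = 2
The overall nim-sum is X = 2. A pile of size p has a winning move iff p XOR X < p (reduce it to p XOR X).
  7: 7 XOR 2 = 5 < 7 — winning move (to 5).
  6: 6 XOR 2 = 4 < 6 — winning move (to 4).
  3: 3 XOR 2 = 1 < 3 — winning move (to 1).
That gives 3 winning moves.

3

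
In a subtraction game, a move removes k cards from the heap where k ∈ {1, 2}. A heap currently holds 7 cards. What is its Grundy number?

1

Compute g(0), g(1), … for moves {1, 2}:
g(0) = mex{} = 0
g(1) = mex{0} = 1
g(2) = mex{0,1} = 2
g(3) = mex{1,2} = 0
g(4) = mex{0,2} = 1
g(5) = mex{0,1} = 2
g(6) = mex{1,2} = 0
g(7) = mex{0,2} = 1
So g(7) = 1.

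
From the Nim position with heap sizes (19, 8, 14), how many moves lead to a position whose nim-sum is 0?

1

Compute the nim-sum pairwise:
19 ^ 8 = 27
27 ^ 14 = 21
The overall nim-sum is X = 21. A heap of size p has a winning move iff p XOR X < p (reduce it to p XOR X).
  19: 19 XOR 21 = 6 < 19 — winning move (to 6).
  8: 8 XOR 21 = 29 ≥ 8 — no move.
  14: 14 XOR 21 = 27 ≥ 14 — no move.
That gives 1 winning move.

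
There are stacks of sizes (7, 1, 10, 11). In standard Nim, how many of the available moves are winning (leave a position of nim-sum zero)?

Compute the nim-sum pairwise:
7 ⊕ 1 = 6
6 ⊕ 10 = 12
12 ⊕ 11 = 7
The overall nim-sum is X = 7. A stack of size p has a winning move iff p XOR X < p (reduce it to p XOR X).
  7: 7 XOR 7 = 0 < 7 — winning move (to 0).
  1: 1 XOR 7 = 6 ≥ 1 — no move.
  10: 10 XOR 7 = 13 ≥ 10 — no move.
  11: 11 XOR 7 = 12 ≥ 11 — no move.
That gives 1 winning move.

1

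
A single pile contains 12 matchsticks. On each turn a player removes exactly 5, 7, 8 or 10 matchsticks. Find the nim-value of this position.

2

Grundy values for subtraction set {5, 7, 8, 10}:
k:     0  1  2  3  4  5  6  7  8  9 10 11 12
g(k):  0  0  0  0  0  1  1  1  1  1  2  2  2
So g(12) = 2.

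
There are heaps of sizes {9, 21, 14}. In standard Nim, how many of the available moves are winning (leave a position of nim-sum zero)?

Compute the nim-sum pairwise:
9 XOR 21 = 28
28 XOR 14 = 18
The overall nim-sum is X = 18. A heap of size p has a winning move iff p XOR X < p (reduce it to p XOR X).
  9: 9 XOR 18 = 27 ≥ 9 — no move.
  21: 21 XOR 18 = 7 < 21 — winning move (to 7).
  14: 14 XOR 18 = 28 ≥ 14 — no move.
That gives 1 winning move.

1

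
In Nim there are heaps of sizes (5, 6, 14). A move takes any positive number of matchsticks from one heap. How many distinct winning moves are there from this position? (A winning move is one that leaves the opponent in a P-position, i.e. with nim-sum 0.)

1

Nim-sum: 5 ^ 6 ^ 14 = 13.
The overall nim-sum is X = 13. A heap of size p has a winning move iff p XOR X < p (reduce it to p XOR X).
  5: 5 XOR 13 = 8 ≥ 5 — no move.
  6: 6 XOR 13 = 11 ≥ 6 — no move.
  14: 14 XOR 13 = 3 < 14 — winning move (to 3).
That gives 1 winning move.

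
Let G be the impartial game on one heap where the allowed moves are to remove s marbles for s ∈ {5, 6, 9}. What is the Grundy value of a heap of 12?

2

Compute g(0), g(1), … for moves {5, 6, 9}:
k:     0  1  2  3  4  5  6  7  8  9 10 11 12
g(k):  0  0  0  0  0  1  1  1  1  1  2  2  2
So g(12) = 2.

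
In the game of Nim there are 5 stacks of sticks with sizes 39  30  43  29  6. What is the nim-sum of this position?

9

Nim-sum: 39 XOR 30 XOR 43 XOR 29 XOR 6 = 9.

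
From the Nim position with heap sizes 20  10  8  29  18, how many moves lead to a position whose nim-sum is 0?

3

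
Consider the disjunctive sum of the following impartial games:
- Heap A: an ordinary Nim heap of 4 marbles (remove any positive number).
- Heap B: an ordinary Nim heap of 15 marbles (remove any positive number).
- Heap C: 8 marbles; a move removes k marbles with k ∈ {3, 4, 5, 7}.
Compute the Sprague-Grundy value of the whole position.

Heap A is a plain Nim heap of size 4, so its Grundy value is 4.
Heap B is a plain Nim heap of size 15, so its Grundy value is 15.
Grundy values for heap C (subtraction set {3, 4, 5, 7}):
k:     0  1  2  3  4  5  6  7  8
g(k):  0  0  0  1  1  1  2  2  2
So g(8) = 2.
The value of a disjunctive sum is the nim-sum of the parts.
Combined value = 4 ⊕ 15 ⊕ 2 = 9.

9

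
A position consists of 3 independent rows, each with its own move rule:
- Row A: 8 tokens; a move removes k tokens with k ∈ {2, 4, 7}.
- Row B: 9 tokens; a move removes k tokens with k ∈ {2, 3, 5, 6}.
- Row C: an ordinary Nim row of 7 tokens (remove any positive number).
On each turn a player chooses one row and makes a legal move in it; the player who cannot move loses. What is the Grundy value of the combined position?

6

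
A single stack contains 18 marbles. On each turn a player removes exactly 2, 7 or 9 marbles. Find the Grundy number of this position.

Grundy values for subtraction set {2, 7, 9}:
k:     0  1  2  3  4  5  6  7  8  9 10 11 12 13 14 15 16 17 18
g(k):  0  0  1  1  0  0  1  1  2  2  3  3  2  2  3  0  0  1  1
So g(18) = 1.

1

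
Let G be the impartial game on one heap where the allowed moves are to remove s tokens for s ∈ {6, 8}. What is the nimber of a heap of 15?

0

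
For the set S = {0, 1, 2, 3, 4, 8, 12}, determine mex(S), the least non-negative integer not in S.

The values 0, 1, 2, 3, 4 are all present; 5 is the first non-negative integer missing from the set.

5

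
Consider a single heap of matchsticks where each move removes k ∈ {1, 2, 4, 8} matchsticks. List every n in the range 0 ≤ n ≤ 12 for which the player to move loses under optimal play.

0, 3, 6, 9, 12

Compute g(0), g(1), … for moves {1, 2, 4, 8}:
k:     0  1  2  3  4  5  6  7  8  9 10 11 12
g(k):  0  1  2  0  1  2  0  1  2  0  1  2  0
The P-positions (g = 0) in 0..12 are 0, 3, 6, 9, 12.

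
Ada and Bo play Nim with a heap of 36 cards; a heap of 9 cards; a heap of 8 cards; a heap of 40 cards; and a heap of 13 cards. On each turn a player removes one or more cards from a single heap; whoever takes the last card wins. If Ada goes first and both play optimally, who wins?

Bo wins

Write each in binary and XOR column by column:
  100100  (36)
  001001  (9)
  001000  (8)
  101000  (40)
  001101  (13)
  ------
  000000  (0)
The nim-sum is 0, so this is a P-position: the player to move is in a losing position under optimal play; Ada is about to move from it and so loses — Bo wins.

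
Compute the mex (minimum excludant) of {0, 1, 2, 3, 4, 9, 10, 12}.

The values 0, 1, 2, 3, 4 are all present; 5 is the first non-negative integer missing from the set.

5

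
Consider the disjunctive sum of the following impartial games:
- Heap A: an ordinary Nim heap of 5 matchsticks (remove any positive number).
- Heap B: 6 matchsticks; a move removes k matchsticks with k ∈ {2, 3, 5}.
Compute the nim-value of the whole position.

6

Heap A is a plain Nim heap of size 5, so its Grundy value is 5.
Build the Grundy sequence for heap B with g(k) = mex{g(k−s) : s ∈ {2, 3, 5}, s ≤ k}:
k:     0  1  2  3  4  5  6
g(k):  0  0  1  1  2  2  3
So g(6) = 3.
The value of a disjunctive sum is the nim-sum of the parts.
Combined value = 5 ⊕ 3 = 6.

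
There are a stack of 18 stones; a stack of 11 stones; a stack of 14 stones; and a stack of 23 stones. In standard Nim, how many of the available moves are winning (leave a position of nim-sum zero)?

0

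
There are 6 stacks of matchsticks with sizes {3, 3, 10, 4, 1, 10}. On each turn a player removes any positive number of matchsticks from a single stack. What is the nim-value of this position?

5

Nim-sum: 3 ^ 3 ^ 10 ^ 4 ^ 1 ^ 10 = 5.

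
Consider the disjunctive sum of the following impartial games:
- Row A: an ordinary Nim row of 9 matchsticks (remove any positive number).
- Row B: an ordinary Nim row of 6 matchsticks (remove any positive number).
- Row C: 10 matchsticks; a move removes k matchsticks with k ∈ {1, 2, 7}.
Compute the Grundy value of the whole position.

14

Row A is a plain Nim row of size 9, so its Grundy value is 9.
Row B is a plain Nim row of size 6, so its Grundy value is 6.
Grundy values for row C (subtraction set {1, 2, 7}):
g(0) = mex{} = 0
g(1) = mex{0} = 1
g(2) = mex{0,1} = 2
g(3) = mex{1,2} = 0
g(4) = mex{0,2} = 1
g(5) = mex{0,1} = 2
g(6) = mex{1,2} = 0
g(7) = mex{0,2} = 1
g(8) = mex{0,1} = 2
g(9) = mex{1,2} = 0
g(10) = mex{0,2} = 1
So g(10) = 1.
By the Sprague-Grundy theorem, the Grundy value of a sum of independent games is the XOR of the component values.
Combined value = 9 ⊕ 6 ⊕ 1 = 14.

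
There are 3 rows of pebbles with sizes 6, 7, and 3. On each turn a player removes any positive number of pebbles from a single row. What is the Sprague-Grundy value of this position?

Nim-sum: 6 ^ 7 ^ 3 = 2.

2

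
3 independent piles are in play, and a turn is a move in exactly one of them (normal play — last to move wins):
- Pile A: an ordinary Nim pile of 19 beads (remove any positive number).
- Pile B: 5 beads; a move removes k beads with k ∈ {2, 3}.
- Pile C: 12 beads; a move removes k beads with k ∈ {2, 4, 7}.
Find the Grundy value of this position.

19

Pile A is a plain Nim pile of size 19, so its Grundy value is 19.
Grundy values for pile B (subtraction set {2, 3}):
k:     0  1  2  3  4  5
g(k):  0  0  1  1  2  0
So g(5) = 0.
Build the Grundy sequence for pile C with g(k) = mex{g(k−s) : s ∈ {2, 4, 7}, s ≤ k}:
k:     0  1  2  3  4  5  6  7  8  9 10 11 12
g(k):  0  0  1  1  2  2  0  3  1  0  2  1  0
So g(12) = 0.
By the Sprague-Grundy theorem, the Grundy value of a sum of independent games is the XOR of the component values.
Combined value = 19 ⊕ 0 ⊕ 0 = 19.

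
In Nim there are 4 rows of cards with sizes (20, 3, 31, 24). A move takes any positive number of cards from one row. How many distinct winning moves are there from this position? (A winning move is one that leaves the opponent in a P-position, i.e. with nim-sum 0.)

3

Compute the nim-sum pairwise:
20 ^ 3 = 23
23 ^ 31 = 8
8 ^ 24 = 16
The overall nim-sum is X = 16. A row of size p has a winning move iff p XOR X < p (reduce it to p XOR X).
  20: 20 XOR 16 = 4 < 20 — winning move (to 4).
  3: 3 XOR 16 = 19 ≥ 3 — no move.
  31: 31 XOR 16 = 15 < 31 — winning move (to 15).
  24: 24 XOR 16 = 8 < 24 — winning move (to 8).
That gives 3 winning moves.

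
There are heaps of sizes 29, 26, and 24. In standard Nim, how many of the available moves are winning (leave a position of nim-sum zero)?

3

Nim-sum: 29 ⊕ 26 ⊕ 24 = 31.
The overall nim-sum is X = 31. A heap of size p has a winning move iff p XOR X < p (reduce it to p XOR X).
  29: 29 XOR 31 = 2 < 29 — winning move (to 2).
  26: 26 XOR 31 = 5 < 26 — winning move (to 5).
  24: 24 XOR 31 = 7 < 24 — winning move (to 7).
That gives 3 winning moves.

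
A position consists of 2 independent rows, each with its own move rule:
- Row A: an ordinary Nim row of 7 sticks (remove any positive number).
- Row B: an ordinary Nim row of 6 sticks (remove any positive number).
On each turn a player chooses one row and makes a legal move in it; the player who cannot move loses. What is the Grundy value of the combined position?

Row A is a plain Nim row of size 7, so its Grundy value is 7.
Row B is a plain Nim row of size 6, so its Grundy value is 6.
By the Sprague-Grundy theorem, the Grundy value of a sum of independent games is the XOR of the component values.
Combined value = 7 ⊕ 6 = 1.

1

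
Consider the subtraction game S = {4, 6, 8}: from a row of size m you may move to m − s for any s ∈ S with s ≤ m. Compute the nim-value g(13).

Build the Grundy sequence with g(k) = mex{g(k−s) : s ∈ {4, 6, 8}, s ≤ k}:
g(0) = mex{} = 0
g(1) = mex{} = 0
g(2) = mex{} = 0
g(3) = mex{} = 0
g(4) = mex{0} = 1
g(5) = mex{0} = 1
g(6) = mex{0} = 1
g(7) = mex{0} = 1
g(8) = mex{0,1} = 2
g(9) = mex{0,1} = 2
g(10) = mex{0,1} = 2
g(11) = mex{0,1} = 2
g(12) = mex{1,2} = 0
g(13) = mex{1,2} = 0
So g(13) = 0.

0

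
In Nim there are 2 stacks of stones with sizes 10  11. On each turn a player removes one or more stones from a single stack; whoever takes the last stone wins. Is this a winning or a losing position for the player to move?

Winning position

Nim-sum: 10 ⊕ 11 = 1.
The nim-sum is 1 ≠ 0, so this is an N-position: the player to move can win.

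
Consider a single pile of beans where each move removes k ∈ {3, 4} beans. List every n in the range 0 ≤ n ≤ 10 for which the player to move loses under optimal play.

0, 1, 2, 7, 8, 9

Build the Grundy sequence with g(k) = mex{g(k−s) : s ∈ {3, 4}, s ≤ k}:
g(0) = mex{} = 0
g(1) = mex{} = 0
g(2) = mex{} = 0
g(3) = mex{0} = 1
g(4) = mex{0} = 1
g(5) = mex{0} = 1
g(6) = mex{0,1} = 2
g(7) = mex{1} = 0
g(8) = mex{1} = 0
g(9) = mex{1,2} = 0
g(10) = mex{0,2} = 1
The P-positions (g = 0) in 0..10 are 0, 1, 2, 7, 8, 9.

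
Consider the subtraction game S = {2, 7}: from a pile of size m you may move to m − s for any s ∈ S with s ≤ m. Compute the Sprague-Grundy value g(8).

Build the Grundy sequence with g(k) = mex{g(k−s) : s ∈ {2, 7}, s ≤ k}:
g(0) = mex{} = 0
g(1) = mex{} = 0
g(2) = mex{0} = 1
g(3) = mex{0} = 1
g(4) = mex{1} = 0
g(5) = mex{1} = 0
g(6) = mex{0} = 1
g(7) = mex{0} = 1
g(8) = mex{0,1} = 2
So g(8) = 2.

2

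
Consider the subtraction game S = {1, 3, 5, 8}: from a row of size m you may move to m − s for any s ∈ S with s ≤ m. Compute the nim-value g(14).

1

Compute g(0), g(1), … for moves {1, 3, 5, 8}:
g(0) = mex{} = 0
g(1) = mex{0} = 1
g(2) = mex{1} = 0
g(3) = mex{0} = 1
g(4) = mex{1} = 0
g(5) = mex{0} = 1
g(6) = mex{1} = 0
g(7) = mex{0} = 1
g(8) = mex{0,1} = 2
g(9) = mex{0,1,2} = 3
g(10) = mex{0,1,3} = 2
g(11) = mex{0,1,2} = 3
g(12) = mex{0,1,3} = 2
g(13) = mex{1,2} = 0
g(14) = mex{0,3} = 1
So g(14) = 1.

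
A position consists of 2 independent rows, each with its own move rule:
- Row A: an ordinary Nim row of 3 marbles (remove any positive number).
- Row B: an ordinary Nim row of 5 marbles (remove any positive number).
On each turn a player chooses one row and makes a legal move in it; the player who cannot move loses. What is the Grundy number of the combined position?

6

Row A is a plain Nim row of size 3, so its Grundy value is 3.
Row B is a plain Nim row of size 5, so its Grundy value is 5.
By the Sprague-Grundy theorem, the Grundy value of a sum of independent games is the XOR of the component values.
Combined value = 3 XOR 5 = 6.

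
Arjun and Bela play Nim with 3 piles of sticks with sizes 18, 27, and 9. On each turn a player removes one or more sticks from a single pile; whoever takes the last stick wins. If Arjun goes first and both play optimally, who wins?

Compute the nim-sum pairwise:
18 ⊕ 27 = 9
9 ⊕ 9 = 0
The nim-sum is 0, so this is a P-position: the player to move is in a losing position under optimal play; Arjun is about to move from it and so loses — Bela wins.

Bela wins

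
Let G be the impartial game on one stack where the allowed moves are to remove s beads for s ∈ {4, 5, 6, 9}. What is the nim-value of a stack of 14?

0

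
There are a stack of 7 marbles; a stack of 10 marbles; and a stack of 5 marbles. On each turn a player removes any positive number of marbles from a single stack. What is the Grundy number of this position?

8

Nim-sum: 7 ⊕ 10 ⊕ 5 = 8.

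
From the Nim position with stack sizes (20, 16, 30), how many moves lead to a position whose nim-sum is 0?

3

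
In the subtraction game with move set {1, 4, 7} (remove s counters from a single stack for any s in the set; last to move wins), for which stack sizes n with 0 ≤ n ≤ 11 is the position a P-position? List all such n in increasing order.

0, 2, 5, 8, 10

Grundy values for subtraction set {1, 4, 7}:
k:     0  1  2  3  4  5  6  7  8  9 10 11
g(k):  0  1  0  1  2  0  1  2  0  1  0  1
The P-positions (g = 0) in 0..11 are 0, 2, 5, 8, 10.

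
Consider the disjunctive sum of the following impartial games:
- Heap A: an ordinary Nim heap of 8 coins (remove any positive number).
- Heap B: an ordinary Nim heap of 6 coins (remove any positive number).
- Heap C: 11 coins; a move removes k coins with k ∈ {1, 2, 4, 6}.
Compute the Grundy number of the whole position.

14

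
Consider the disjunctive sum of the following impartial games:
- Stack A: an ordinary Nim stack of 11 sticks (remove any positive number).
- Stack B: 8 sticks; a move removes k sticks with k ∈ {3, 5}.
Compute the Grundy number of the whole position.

11

Stack A is a plain Nim stack of size 11, so its Grundy value is 11.
Grundy values for stack B (subtraction set {3, 5}):
g(0) = mex{} = 0
g(1) = mex{} = 0
g(2) = mex{} = 0
g(3) = mex{0} = 1
g(4) = mex{0} = 1
g(5) = mex{0} = 1
g(6) = mex{0,1} = 2
g(7) = mex{0,1} = 2
g(8) = mex{1} = 0
So g(8) = 0.
The value of a disjunctive sum is the nim-sum of the parts.
Combined value = 11 ⊕ 0 = 11.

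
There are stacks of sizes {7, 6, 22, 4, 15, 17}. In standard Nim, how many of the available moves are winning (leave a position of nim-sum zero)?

Nim-sum: 7 XOR 6 XOR 22 XOR 4 XOR 15 XOR 17 = 13.
The overall nim-sum is X = 13. A stack of size p has a winning move iff p XOR X < p (reduce it to p XOR X).
  7: 7 XOR 13 = 10 ≥ 7 — no move.
  6: 6 XOR 13 = 11 ≥ 6 — no move.
  22: 22 XOR 13 = 27 ≥ 22 — no move.
  4: 4 XOR 13 = 9 ≥ 4 — no move.
  15: 15 XOR 13 = 2 < 15 — winning move (to 2).
  17: 17 XOR 13 = 28 ≥ 17 — no move.
That gives 1 winning move.

1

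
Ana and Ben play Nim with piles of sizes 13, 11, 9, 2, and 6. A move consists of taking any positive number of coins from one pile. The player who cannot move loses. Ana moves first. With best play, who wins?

Ana wins

Nim-sum: 13 ⊕ 11 ⊕ 9 ⊕ 2 ⊕ 6 = 11.
The nim-sum is 11 ≠ 0, so this is an N-position: the player to move can win; Ana has a winning move.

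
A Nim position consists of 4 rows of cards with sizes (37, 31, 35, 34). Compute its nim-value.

59

In binary:
  100101  (37)
  011111  (31)
  100011  (35)
  100010  (34)
  ------
  111011  (59)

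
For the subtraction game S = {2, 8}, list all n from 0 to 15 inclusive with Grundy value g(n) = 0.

0, 1, 4, 5, 10, 11, 14, 15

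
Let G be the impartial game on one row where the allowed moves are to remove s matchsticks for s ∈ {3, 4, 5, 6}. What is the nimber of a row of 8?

2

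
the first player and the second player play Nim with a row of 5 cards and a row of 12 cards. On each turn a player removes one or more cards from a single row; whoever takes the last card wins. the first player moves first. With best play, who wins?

Compute the nim-sum pairwise:
5 XOR 12 = 9
The nim-sum is 9 ≠ 0, so this is an N-position: the player to move can win; the first player has a winning move.

the first player wins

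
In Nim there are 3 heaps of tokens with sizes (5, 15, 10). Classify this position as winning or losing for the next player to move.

Nim-sum: 5 ⊕ 15 ⊕ 10 = 0.
The nim-sum is 0, so this is a P-position: the player to move is in a losing position under optimal play.

Losing position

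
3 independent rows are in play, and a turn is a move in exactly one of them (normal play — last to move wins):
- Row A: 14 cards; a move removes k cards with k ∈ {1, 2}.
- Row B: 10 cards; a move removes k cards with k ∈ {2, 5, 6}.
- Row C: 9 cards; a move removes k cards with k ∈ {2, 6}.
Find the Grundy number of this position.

3

Grundy values for row A (subtraction set {1, 2}):
g(0) = mex{} = 0
g(1) = mex{0} = 1
g(2) = mex{0,1} = 2
g(3) = mex{1,2} = 0
g(4) = mex{0,2} = 1
g(5) = mex{0,1} = 2
g(6) = mex{1,2} = 0
g(7) = mex{0,2} = 1
g(8) = mex{0,1} = 2
g(9) = mex{1,2} = 0
g(10) = mex{0,2} = 1
g(11) = mex{0,1} = 2
g(12) = mex{1,2} = 0
g(13) = mex{0,2} = 1
g(14) = mex{0,1} = 2
So g(14) = 2.
Build the Grundy sequence for row B with g(k) = mex{g(k−s) : s ∈ {2, 5, 6}, s ≤ k}:
g(0) = mex{} = 0
g(1) = mex{} = 0
g(2) = mex{0} = 1
g(3) = mex{0} = 1
g(4) = mex{1} = 0
g(5) = mex{0,1} = 2
g(6) = mex{0} = 1
g(7) = mex{0,1,2} = 3
g(8) = mex{1} = 0
g(9) = mex{0,1,3} = 2
g(10) = mex{0,2} = 1
So g(10) = 1.
Grundy values for row C (subtraction set {2, 6}):
k:     0  1  2  3  4  5  6  7  8  9
g(k):  0  0  1  1  0  0  1  1  0  0
So g(9) = 0.
By the Sprague-Grundy theorem, the Grundy value of a sum of independent games is the XOR of the component values.
Combined value = 2 XOR 1 XOR 0 = 3.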